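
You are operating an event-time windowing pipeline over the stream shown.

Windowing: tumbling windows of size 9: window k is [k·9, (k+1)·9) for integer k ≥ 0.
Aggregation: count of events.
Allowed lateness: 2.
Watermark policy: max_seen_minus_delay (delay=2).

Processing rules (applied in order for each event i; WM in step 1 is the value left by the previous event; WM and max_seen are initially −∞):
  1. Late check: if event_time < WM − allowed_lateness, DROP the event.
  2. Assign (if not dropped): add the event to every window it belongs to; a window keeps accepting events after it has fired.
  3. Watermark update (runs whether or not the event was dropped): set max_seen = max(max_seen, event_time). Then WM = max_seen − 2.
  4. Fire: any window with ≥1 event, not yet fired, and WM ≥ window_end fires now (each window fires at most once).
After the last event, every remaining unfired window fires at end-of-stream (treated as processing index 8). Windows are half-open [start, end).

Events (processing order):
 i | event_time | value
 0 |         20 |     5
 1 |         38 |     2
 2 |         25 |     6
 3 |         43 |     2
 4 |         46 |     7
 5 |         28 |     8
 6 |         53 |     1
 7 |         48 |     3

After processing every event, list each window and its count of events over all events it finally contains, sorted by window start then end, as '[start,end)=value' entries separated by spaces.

i=0 t=20 v=5: → [18,27); WM=18
i=1 t=38 v=2: → [36,45); WM=36; [18,27) fires=1
i=2 t=25 v=6: DROP (t<36-2); WM=36
i=3 t=43 v=2: → [36,45); WM=41
i=4 t=46 v=7: → [45,54); WM=44
i=5 t=28 v=8: DROP (t<44-2); WM=44
i=6 t=53 v=1: → [45,54); WM=51; [36,45) fires=2
i=7 t=48 v=3: DROP (t<51-2); WM=51

[18,27)=1 [36,45)=2 [45,54)=2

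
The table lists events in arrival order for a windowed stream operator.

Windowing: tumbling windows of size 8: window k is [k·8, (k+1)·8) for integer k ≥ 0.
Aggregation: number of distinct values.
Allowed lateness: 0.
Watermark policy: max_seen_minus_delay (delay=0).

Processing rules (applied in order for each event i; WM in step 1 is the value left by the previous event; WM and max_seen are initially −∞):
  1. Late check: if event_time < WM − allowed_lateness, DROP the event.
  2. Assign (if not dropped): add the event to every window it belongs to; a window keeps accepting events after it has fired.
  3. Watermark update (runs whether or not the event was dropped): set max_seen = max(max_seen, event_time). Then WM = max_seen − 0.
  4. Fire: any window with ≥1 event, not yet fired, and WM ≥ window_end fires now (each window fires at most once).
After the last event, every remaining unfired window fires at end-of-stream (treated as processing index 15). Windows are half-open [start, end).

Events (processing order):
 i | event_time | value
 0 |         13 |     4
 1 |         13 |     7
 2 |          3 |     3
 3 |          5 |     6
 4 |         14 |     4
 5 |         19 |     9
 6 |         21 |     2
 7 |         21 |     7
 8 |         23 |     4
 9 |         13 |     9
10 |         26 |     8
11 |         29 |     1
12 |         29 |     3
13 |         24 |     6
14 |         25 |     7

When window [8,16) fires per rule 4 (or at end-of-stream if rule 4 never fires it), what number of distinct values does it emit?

2

i=0 t=13 v=4: → [8,16); WM=13
i=1 t=13 v=7: → [8,16); WM=13
i=2 t=3 v=3: DROP (t<13-0); WM=13
i=3 t=5 v=6: DROP (t<13-0); WM=13
i=4 t=14 v=4: → [8,16); WM=14
i=5 t=19 v=9: → [16,24); WM=19; [8,16) fires=2
i=6 t=21 v=2: → [16,24); WM=21
i=7 t=21 v=7: → [16,24); WM=21
i=8 t=23 v=4: → [16,24); WM=23
i=9 t=13 v=9: DROP (t<23-0); WM=23
i=10 t=26 v=8: → [24,32); WM=26; [16,24) fires=4
i=11 t=29 v=1: → [24,32); WM=29
i=12 t=29 v=3: → [24,32); WM=29
i=13 t=24 v=6: DROP (t<29-0); WM=29
i=14 t=25 v=7: DROP (t<29-0); WM=29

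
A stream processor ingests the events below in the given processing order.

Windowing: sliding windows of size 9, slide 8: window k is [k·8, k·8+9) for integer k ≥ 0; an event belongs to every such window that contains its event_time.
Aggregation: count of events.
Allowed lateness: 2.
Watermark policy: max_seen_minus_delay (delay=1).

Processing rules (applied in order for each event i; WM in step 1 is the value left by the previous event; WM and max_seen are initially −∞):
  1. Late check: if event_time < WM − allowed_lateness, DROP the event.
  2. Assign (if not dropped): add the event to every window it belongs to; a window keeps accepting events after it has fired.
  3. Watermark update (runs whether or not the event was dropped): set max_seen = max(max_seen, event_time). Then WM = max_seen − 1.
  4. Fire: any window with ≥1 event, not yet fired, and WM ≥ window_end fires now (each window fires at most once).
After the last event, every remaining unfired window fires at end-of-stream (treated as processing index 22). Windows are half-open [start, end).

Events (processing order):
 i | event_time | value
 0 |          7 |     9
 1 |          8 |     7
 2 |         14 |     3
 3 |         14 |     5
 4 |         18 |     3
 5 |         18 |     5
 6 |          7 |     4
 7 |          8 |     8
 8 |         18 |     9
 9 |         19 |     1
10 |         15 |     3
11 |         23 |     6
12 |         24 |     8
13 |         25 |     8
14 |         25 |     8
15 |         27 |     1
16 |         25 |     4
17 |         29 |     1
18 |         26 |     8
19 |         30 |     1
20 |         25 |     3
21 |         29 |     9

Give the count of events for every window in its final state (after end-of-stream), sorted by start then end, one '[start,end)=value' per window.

[0,9)=2 [8,17)=3 [16,25)=6 [24,33)=9

i=0 t=7 v=9: → [0,9); WM=6
i=1 t=8 v=7: → [8,17),[0,9); WM=7
i=2 t=14 v=3: → [8,17); WM=13; [0,9) fires=2
i=3 t=14 v=5: → [8,17); WM=13
i=4 t=18 v=3: → [16,25); WM=17; [8,17) fires=3
i=5 t=18 v=5: → [16,25); WM=17
i=6 t=7 v=4: DROP (t<17-2); WM=17
i=7 t=8 v=8: DROP (t<17-2); WM=17
i=8 t=18 v=9: → [16,25); WM=17
i=9 t=19 v=1: → [16,25); WM=18
i=10 t=15 v=3: DROP (t<18-2); WM=18
i=11 t=23 v=6: → [16,25); WM=22
i=12 t=24 v=8: → [24,33),[16,25); WM=23
i=13 t=25 v=8: → [24,33); WM=24
i=14 t=25 v=8: → [24,33); WM=24
i=15 t=27 v=1: → [24,33); WM=26; [16,25) fires=6
i=16 t=25 v=4: → [24,33); WM=26
i=17 t=29 v=1: → [24,33); WM=28
i=18 t=26 v=8: → [24,33); WM=28
i=19 t=30 v=1: → [24,33); WM=29
i=20 t=25 v=3: DROP (t<29-2); WM=29
i=21 t=29 v=9: → [24,33); WM=29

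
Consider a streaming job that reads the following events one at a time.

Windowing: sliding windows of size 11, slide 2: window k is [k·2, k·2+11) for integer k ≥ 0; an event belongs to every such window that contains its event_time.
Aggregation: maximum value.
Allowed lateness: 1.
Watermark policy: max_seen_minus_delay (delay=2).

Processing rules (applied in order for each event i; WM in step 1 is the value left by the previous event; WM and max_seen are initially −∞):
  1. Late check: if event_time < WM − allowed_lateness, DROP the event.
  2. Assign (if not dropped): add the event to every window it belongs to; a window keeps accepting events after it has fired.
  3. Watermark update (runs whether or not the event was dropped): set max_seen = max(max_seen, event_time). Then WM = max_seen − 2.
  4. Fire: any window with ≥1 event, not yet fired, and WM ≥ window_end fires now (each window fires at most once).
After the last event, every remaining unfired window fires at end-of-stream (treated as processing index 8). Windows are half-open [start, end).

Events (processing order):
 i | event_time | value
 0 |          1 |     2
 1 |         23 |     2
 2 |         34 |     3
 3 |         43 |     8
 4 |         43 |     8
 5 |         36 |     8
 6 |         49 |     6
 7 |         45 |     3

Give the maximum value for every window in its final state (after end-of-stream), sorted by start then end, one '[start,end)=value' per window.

[0,11)=2 [14,25)=2 [16,27)=2 [18,29)=2 [20,31)=2 [22,33)=2 [24,35)=3 [26,37)=3 [28,39)=3 [30,41)=3 [32,43)=3 [34,45)=8 [36,47)=8 [38,49)=8 [40,51)=8 [42,53)=8 [44,55)=6 [46,57)=6 [48,59)=6

i=0 t=1 v=2: → [0,11); WM=-1
i=1 t=23 v=2: → [22,33),[20,31),[18,29),[16,27),[14,25); WM=21; [0,11) fires=2
i=2 t=34 v=3: → [34,45),[32,43),[30,41),[28,39),[26,37),[24,35); WM=32; [14,25) fires=2 [16,27) fires=2 [18,29) fires=2 [20,31) fires=2
i=3 t=43 v=8: → [42,53),[40,51),[38,49),[36,47),[34,45); WM=41; [22,33) fires=2 [24,35) fires=3 [26,37) fires=3 [28,39) fires=3 [30,41) fires=3
i=4 t=43 v=8: → [42,53),[40,51),[38,49),[36,47),[34,45); WM=41
i=5 t=36 v=8: DROP (t<41-1); WM=41
i=6 t=49 v=6: → [48,59),[46,57),[44,55),[42,53),[40,51); WM=47; [32,43) fires=3 [34,45) fires=8 [36,47) fires=8
i=7 t=45 v=3: DROP (t<47-1); WM=47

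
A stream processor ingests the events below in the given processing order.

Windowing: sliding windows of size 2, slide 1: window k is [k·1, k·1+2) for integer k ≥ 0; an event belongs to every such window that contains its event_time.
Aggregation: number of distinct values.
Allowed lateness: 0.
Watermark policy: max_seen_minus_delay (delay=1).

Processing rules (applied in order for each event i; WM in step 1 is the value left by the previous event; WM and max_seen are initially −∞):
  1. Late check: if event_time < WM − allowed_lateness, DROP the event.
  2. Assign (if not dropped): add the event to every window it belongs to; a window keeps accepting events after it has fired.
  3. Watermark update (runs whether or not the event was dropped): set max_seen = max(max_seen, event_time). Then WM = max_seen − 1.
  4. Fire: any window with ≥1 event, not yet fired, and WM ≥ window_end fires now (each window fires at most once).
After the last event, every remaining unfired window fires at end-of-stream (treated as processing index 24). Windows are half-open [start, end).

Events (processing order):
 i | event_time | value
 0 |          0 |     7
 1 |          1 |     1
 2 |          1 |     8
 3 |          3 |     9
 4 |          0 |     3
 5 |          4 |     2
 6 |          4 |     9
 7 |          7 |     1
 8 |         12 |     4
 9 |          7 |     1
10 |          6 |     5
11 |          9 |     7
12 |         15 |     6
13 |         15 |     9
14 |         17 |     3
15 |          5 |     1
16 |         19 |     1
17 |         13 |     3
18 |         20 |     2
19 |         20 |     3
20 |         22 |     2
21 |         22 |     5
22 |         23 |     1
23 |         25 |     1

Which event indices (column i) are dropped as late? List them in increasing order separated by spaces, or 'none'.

4 9 10 11 15 17

i=0 t=0 v=7: → [0,2); WM=-1
i=1 t=1 v=1: → [1,3),[0,2); WM=0
i=2 t=1 v=8: → [1,3),[0,2); WM=0
i=3 t=3 v=9: → [3,5),[2,4); WM=2; [0,2) fires=3
i=4 t=0 v=3: DROP (t<2-0); WM=2
i=5 t=4 v=2: → [4,6),[3,5); WM=3; [1,3) fires=2
i=6 t=4 v=9: → [4,6),[3,5); WM=3
i=7 t=7 v=1: → [7,9),[6,8); WM=6; [2,4) fires=1 [3,5) fires=2 [4,6) fires=2
i=8 t=12 v=4: → [12,14),[11,13); WM=11; [6,8) fires=1 [7,9) fires=1
i=9 t=7 v=1: DROP (t<11-0); WM=11
i=10 t=6 v=5: DROP (t<11-0); WM=11
i=11 t=9 v=7: DROP (t<11-0); WM=11
i=12 t=15 v=6: → [15,17),[14,16); WM=14; [11,13) fires=1 [12,14) fires=1
i=13 t=15 v=9: → [15,17),[14,16); WM=14
i=14 t=17 v=3: → [17,19),[16,18); WM=16; [14,16) fires=2
i=15 t=5 v=1: DROP (t<16-0); WM=16
i=16 t=19 v=1: → [19,21),[18,20); WM=18; [15,17) fires=2 [16,18) fires=1
i=17 t=13 v=3: DROP (t<18-0); WM=18
i=18 t=20 v=2: → [20,22),[19,21); WM=19; [17,19) fires=1
i=19 t=20 v=3: → [20,22),[19,21); WM=19
i=20 t=22 v=2: → [22,24),[21,23); WM=21; [18,20) fires=1 [19,21) fires=3
i=21 t=22 v=5: → [22,24),[21,23); WM=21
i=22 t=23 v=1: → [23,25),[22,24); WM=22; [20,22) fires=2
i=23 t=25 v=1: → [25,27),[24,26); WM=24; [21,23) fires=2 [22,24) fires=3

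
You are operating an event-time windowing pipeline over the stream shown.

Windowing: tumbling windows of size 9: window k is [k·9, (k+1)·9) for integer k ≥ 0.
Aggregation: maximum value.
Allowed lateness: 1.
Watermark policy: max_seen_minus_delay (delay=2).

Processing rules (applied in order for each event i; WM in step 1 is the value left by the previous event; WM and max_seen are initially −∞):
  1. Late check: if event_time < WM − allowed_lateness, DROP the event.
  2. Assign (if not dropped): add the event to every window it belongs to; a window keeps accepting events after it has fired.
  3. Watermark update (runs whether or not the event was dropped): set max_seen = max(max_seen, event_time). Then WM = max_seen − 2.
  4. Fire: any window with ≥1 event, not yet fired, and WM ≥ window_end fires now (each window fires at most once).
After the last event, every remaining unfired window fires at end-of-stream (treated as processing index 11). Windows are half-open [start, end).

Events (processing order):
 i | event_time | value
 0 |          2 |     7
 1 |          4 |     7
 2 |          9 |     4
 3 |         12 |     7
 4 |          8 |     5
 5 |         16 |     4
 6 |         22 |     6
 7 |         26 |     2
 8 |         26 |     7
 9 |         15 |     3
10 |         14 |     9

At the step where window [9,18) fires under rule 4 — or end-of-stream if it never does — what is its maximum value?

i=0 t=2 v=7: → [0,9); WM=0
i=1 t=4 v=7: → [0,9); WM=2
i=2 t=9 v=4: → [9,18); WM=7
i=3 t=12 v=7: → [9,18); WM=10; [0,9) fires=7
i=4 t=8 v=5: DROP (t<10-1); WM=10
i=5 t=16 v=4: → [9,18); WM=14
i=6 t=22 v=6: → [18,27); WM=20; [9,18) fires=7
i=7 t=26 v=2: → [18,27); WM=24
i=8 t=26 v=7: → [18,27); WM=24
i=9 t=15 v=3: DROP (t<24-1); WM=24
i=10 t=14 v=9: DROP (t<24-1); WM=24

7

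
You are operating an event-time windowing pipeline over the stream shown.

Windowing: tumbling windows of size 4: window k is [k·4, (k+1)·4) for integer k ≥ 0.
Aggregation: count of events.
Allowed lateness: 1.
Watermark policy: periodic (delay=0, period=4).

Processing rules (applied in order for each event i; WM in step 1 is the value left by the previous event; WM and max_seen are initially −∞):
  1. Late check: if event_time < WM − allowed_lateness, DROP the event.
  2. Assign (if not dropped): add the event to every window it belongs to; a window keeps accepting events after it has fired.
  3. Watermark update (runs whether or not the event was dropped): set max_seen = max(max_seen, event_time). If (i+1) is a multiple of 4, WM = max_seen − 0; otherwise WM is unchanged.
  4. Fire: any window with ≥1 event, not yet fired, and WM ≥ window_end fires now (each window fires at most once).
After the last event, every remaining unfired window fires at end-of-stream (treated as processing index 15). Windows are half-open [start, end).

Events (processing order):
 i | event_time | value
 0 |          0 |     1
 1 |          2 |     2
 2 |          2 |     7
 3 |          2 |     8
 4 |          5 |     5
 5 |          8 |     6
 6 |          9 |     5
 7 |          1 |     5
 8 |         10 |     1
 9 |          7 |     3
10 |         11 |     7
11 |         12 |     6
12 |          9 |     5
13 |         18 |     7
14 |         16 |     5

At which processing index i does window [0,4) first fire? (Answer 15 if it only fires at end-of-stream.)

7

i=0 t=0 v=1: → [0,4); WM=−∞
i=1 t=2 v=2: → [0,4); WM=−∞
i=2 t=2 v=7: → [0,4); WM=−∞
i=3 t=2 v=8: → [0,4); WM=2
i=4 t=5 v=5: → [4,8); WM=2
i=5 t=8 v=6: → [8,12); WM=2
i=6 t=9 v=5: → [8,12); WM=2
i=7 t=1 v=5: → [0,4); WM=9; [0,4) fires=5 [4,8) fires=1
i=8 t=10 v=1: → [8,12); WM=9
i=9 t=7 v=3: DROP (t<9-1); WM=9
i=10 t=11 v=7: → [8,12); WM=9
i=11 t=12 v=6: → [12,16); WM=12; [8,12) fires=4
i=12 t=9 v=5: DROP (t<12-1); WM=12
i=13 t=18 v=7: → [16,20); WM=12
i=14 t=16 v=5: → [16,20); WM=12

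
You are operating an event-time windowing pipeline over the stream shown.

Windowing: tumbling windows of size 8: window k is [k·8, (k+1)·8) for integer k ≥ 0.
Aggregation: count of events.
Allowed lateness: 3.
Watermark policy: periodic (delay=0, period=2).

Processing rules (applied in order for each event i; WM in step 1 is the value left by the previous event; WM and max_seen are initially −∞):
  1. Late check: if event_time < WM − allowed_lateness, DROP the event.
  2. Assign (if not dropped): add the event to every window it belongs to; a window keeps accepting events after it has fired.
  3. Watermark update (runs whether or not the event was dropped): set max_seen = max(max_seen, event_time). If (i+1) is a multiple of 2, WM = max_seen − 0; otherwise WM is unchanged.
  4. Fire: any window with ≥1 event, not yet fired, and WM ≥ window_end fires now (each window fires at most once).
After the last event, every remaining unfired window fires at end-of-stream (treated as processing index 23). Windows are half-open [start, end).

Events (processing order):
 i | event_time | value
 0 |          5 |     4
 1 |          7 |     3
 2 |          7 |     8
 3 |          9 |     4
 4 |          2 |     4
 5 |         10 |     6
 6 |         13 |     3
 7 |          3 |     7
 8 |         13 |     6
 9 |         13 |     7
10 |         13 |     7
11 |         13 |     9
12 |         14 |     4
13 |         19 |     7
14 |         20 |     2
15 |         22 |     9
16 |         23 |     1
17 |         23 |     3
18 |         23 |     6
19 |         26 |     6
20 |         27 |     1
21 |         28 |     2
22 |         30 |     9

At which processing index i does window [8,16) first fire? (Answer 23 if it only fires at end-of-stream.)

13

i=0 t=5 v=4: → [0,8); WM=−∞
i=1 t=7 v=3: → [0,8); WM=7
i=2 t=7 v=8: → [0,8); WM=7
i=3 t=9 v=4: → [8,16); WM=9; [0,8) fires=3
i=4 t=2 v=4: DROP (t<9-3); WM=9
i=5 t=10 v=6: → [8,16); WM=10
i=6 t=13 v=3: → [8,16); WM=10
i=7 t=3 v=7: DROP (t<10-3); WM=13
i=8 t=13 v=6: → [8,16); WM=13
i=9 t=13 v=7: → [8,16); WM=13
i=10 t=13 v=7: → [8,16); WM=13
i=11 t=13 v=9: → [8,16); WM=13
i=12 t=14 v=4: → [8,16); WM=13
i=13 t=19 v=7: → [16,24); WM=19; [8,16) fires=8
i=14 t=20 v=2: → [16,24); WM=19
i=15 t=22 v=9: → [16,24); WM=22
i=16 t=23 v=1: → [16,24); WM=22
i=17 t=23 v=3: → [16,24); WM=23
i=18 t=23 v=6: → [16,24); WM=23
i=19 t=26 v=6: → [24,32); WM=26; [16,24) fires=6
i=20 t=27 v=1: → [24,32); WM=26
i=21 t=28 v=2: → [24,32); WM=28
i=22 t=30 v=9: → [24,32); WM=28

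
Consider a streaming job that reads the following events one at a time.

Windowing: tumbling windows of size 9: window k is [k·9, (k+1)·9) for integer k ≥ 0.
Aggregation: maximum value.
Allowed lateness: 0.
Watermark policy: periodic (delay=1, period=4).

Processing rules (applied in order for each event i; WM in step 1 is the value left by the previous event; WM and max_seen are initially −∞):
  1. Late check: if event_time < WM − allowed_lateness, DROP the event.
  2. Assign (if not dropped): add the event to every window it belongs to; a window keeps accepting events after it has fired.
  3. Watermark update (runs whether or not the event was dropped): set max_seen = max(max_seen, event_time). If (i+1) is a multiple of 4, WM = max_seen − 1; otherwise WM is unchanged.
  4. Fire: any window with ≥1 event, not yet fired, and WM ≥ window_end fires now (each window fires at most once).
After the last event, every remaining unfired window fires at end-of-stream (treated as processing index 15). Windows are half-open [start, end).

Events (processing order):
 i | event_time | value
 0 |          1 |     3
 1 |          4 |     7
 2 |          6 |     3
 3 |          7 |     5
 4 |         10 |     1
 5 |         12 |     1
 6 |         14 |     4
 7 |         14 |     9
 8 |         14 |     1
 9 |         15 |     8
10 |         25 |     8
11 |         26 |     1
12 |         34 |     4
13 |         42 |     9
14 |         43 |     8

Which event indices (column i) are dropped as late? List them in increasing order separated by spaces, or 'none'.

i=0 t=1 v=3: → [0,9); WM=−∞
i=1 t=4 v=7: → [0,9); WM=−∞
i=2 t=6 v=3: → [0,9); WM=−∞
i=3 t=7 v=5: → [0,9); WM=6
i=4 t=10 v=1: → [9,18); WM=6
i=5 t=12 v=1: → [9,18); WM=6
i=6 t=14 v=4: → [9,18); WM=6
i=7 t=14 v=9: → [9,18); WM=13; [0,9) fires=7
i=8 t=14 v=1: → [9,18); WM=13
i=9 t=15 v=8: → [9,18); WM=13
i=10 t=25 v=8: → [18,27); WM=13
i=11 t=26 v=1: → [18,27); WM=25; [9,18) fires=9
i=12 t=34 v=4: → [27,36); WM=25
i=13 t=42 v=9: → [36,45); WM=25
i=14 t=43 v=8: → [36,45); WM=25

none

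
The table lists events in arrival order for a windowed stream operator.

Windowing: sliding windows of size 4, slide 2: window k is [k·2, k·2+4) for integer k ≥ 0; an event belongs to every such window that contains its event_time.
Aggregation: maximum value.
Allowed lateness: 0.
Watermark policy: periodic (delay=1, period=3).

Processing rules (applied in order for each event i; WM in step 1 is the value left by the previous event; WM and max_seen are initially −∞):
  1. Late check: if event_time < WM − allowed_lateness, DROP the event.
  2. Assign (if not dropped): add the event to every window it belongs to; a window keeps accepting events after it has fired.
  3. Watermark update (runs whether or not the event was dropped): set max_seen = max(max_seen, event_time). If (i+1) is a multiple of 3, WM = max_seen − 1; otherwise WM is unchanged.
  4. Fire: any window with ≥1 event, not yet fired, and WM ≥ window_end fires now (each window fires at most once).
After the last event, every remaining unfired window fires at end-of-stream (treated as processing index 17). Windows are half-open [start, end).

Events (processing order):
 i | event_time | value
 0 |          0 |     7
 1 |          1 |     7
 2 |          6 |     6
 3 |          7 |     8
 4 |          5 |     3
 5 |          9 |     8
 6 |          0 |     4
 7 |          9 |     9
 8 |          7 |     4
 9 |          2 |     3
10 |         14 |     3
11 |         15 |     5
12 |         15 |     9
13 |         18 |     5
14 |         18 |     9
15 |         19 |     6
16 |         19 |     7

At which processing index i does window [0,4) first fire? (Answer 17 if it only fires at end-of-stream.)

i=0 t=0 v=7: → [0,4); WM=−∞
i=1 t=1 v=7: → [0,4); WM=−∞
i=2 t=6 v=6: → [6,10),[4,8); WM=5; [0,4) fires=7
i=3 t=7 v=8: → [6,10),[4,8); WM=5
i=4 t=5 v=3: → [4,8),[2,6); WM=5
i=5 t=9 v=8: → [8,12),[6,10); WM=8; [2,6) fires=3 [4,8) fires=8
i=6 t=0 v=4: DROP (t<8-0); WM=8
i=7 t=9 v=9: → [8,12),[6,10); WM=8
i=8 t=7 v=4: DROP (t<8-0); WM=8
i=9 t=2 v=3: DROP (t<8-0); WM=8
i=10 t=14 v=3: → [14,18),[12,16); WM=8
i=11 t=15 v=5: → [14,18),[12,16); WM=14; [6,10) fires=9 [8,12) fires=9
i=12 t=15 v=9: → [14,18),[12,16); WM=14
i=13 t=18 v=5: → [18,22),[16,20); WM=14
i=14 t=18 v=9: → [18,22),[16,20); WM=17; [12,16) fires=9
i=15 t=19 v=6: → [18,22),[16,20); WM=17
i=16 t=19 v=7: → [18,22),[16,20); WM=17

2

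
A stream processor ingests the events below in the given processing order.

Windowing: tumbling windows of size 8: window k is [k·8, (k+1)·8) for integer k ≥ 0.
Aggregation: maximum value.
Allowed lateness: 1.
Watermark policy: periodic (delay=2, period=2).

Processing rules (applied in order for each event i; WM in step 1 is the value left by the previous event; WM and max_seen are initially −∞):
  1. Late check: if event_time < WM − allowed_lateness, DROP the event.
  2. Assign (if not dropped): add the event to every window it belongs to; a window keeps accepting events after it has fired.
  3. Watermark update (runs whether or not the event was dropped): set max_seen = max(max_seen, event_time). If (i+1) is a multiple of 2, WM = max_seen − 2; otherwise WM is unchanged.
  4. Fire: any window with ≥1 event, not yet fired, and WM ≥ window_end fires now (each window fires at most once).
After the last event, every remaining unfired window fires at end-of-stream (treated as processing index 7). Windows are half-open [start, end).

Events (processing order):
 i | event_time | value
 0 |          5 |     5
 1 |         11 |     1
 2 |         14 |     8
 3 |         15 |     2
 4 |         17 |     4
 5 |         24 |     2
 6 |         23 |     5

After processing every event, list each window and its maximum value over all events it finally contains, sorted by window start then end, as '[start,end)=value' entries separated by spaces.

[0,8)=5 [8,16)=8 [16,24)=5 [24,32)=2

i=0 t=5 v=5: → [0,8); WM=−∞
i=1 t=11 v=1: → [8,16); WM=9; [0,8) fires=5
i=2 t=14 v=8: → [8,16); WM=9
i=3 t=15 v=2: → [8,16); WM=13
i=4 t=17 v=4: → [16,24); WM=13
i=5 t=24 v=2: → [24,32); WM=22; [8,16) fires=8
i=6 t=23 v=5: → [16,24); WM=22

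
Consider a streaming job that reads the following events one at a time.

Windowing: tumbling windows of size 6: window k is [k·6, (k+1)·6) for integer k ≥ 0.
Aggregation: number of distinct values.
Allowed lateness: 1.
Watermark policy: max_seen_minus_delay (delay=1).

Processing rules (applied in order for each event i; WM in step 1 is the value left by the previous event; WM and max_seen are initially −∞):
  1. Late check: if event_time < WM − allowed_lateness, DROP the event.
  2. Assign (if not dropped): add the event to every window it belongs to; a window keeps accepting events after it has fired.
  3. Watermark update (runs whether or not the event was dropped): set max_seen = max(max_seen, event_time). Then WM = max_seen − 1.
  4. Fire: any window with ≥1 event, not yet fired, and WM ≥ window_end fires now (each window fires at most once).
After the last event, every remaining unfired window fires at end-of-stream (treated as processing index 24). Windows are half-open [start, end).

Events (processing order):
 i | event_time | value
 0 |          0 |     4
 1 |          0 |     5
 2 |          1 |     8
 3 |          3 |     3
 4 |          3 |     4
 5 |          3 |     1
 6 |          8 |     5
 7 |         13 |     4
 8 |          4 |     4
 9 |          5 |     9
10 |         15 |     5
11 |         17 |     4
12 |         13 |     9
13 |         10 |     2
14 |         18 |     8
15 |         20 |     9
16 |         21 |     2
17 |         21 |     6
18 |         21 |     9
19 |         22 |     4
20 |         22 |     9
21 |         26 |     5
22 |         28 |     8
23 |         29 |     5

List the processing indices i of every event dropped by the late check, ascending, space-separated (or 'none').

8 9 12 13

i=0 t=0 v=4: → [0,6); WM=-1
i=1 t=0 v=5: → [0,6); WM=-1
i=2 t=1 v=8: → [0,6); WM=0
i=3 t=3 v=3: → [0,6); WM=2
i=4 t=3 v=4: → [0,6); WM=2
i=5 t=3 v=1: → [0,6); WM=2
i=6 t=8 v=5: → [6,12); WM=7; [0,6) fires=5
i=7 t=13 v=4: → [12,18); WM=12; [6,12) fires=1
i=8 t=4 v=4: DROP (t<12-1); WM=12
i=9 t=5 v=9: DROP (t<12-1); WM=12
i=10 t=15 v=5: → [12,18); WM=14
i=11 t=17 v=4: → [12,18); WM=16
i=12 t=13 v=9: DROP (t<16-1); WM=16
i=13 t=10 v=2: DROP (t<16-1); WM=16
i=14 t=18 v=8: → [18,24); WM=17
i=15 t=20 v=9: → [18,24); WM=19; [12,18) fires=2
i=16 t=21 v=2: → [18,24); WM=20
i=17 t=21 v=6: → [18,24); WM=20
i=18 t=21 v=9: → [18,24); WM=20
i=19 t=22 v=4: → [18,24); WM=21
i=20 t=22 v=9: → [18,24); WM=21
i=21 t=26 v=5: → [24,30); WM=25; [18,24) fires=5
i=22 t=28 v=8: → [24,30); WM=27
i=23 t=29 v=5: → [24,30); WM=28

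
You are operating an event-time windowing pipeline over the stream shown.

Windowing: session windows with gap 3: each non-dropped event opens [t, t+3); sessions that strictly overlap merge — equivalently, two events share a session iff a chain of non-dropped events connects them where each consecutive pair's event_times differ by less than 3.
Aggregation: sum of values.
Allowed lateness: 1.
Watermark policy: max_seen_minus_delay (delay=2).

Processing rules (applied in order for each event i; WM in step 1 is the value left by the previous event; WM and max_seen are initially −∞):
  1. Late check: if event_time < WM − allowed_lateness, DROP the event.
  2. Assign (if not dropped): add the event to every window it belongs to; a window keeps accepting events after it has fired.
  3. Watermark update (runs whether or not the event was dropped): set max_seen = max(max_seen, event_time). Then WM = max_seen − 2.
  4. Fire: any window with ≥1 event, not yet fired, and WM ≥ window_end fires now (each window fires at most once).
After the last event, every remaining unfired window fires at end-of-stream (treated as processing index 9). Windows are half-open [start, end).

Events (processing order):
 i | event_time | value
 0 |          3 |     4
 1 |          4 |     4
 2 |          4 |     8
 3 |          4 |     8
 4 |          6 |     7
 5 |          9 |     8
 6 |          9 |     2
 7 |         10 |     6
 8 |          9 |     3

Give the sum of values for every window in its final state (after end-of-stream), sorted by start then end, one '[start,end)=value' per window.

i=0 t=3 v=4: → [3,6); WM=1
i=1 t=4 v=4: → [3,7); WM=2
i=2 t=4 v=8: → [3,7); WM=2
i=3 t=4 v=8: → [3,7); WM=2
i=4 t=6 v=7: → [3,9); WM=4
i=5 t=9 v=8: → [9,12); WM=7
i=6 t=9 v=2: → [9,12); WM=7
i=7 t=10 v=6: → [9,13); WM=8
i=8 t=9 v=3: → [9,13); WM=8

[3,9)=31 [9,13)=19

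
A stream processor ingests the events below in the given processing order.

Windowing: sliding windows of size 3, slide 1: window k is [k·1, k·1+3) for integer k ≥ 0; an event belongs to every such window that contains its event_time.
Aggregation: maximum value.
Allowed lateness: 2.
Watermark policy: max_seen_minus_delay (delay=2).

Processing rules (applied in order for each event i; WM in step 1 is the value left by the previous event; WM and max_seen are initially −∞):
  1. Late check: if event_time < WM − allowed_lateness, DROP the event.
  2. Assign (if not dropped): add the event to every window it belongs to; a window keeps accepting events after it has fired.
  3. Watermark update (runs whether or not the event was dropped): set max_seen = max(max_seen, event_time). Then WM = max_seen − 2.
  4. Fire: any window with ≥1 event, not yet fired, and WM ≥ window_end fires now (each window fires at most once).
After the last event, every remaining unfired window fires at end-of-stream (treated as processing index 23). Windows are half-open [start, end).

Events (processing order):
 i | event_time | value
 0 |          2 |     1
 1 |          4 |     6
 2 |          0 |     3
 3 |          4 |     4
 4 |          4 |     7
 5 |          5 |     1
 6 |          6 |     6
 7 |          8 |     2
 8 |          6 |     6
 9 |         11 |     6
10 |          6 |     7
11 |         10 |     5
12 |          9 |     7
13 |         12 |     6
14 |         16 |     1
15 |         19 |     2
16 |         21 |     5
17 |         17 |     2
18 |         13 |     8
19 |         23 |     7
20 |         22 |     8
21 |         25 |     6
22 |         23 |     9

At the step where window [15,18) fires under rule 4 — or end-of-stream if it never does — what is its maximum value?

1

i=0 t=2 v=1: → [2,5),[1,4),[0,3); WM=0
i=1 t=4 v=6: → [4,7),[3,6),[2,5); WM=2
i=2 t=0 v=3: → [0,3); WM=2
i=3 t=4 v=4: → [4,7),[3,6),[2,5); WM=2
i=4 t=4 v=7: → [4,7),[3,6),[2,5); WM=2
i=5 t=5 v=1: → [5,8),[4,7),[3,6); WM=3; [0,3) fires=3
i=6 t=6 v=6: → [6,9),[5,8),[4,7); WM=4; [1,4) fires=1
i=7 t=8 v=2: → [8,11),[7,10),[6,9); WM=6; [2,5) fires=7 [3,6) fires=7
i=8 t=6 v=6: → [6,9),[5,8),[4,7); WM=6
i=9 t=11 v=6: → [11,14),[10,13),[9,12); WM=9; [4,7) fires=7 [5,8) fires=6 [6,9) fires=6
i=10 t=6 v=7: DROP (t<9-2); WM=9
i=11 t=10 v=5: → [10,13),[9,12),[8,11); WM=9
i=12 t=9 v=7: → [9,12),[8,11),[7,10); WM=9
i=13 t=12 v=6: → [12,15),[11,14),[10,13); WM=10; [7,10) fires=7
i=14 t=16 v=1: → [16,19),[15,18),[14,17); WM=14; [8,11) fires=7 [9,12) fires=7 [10,13) fires=6 [11,14) fires=6
i=15 t=19 v=2: → [19,22),[18,21),[17,20); WM=17; [12,15) fires=6 [14,17) fires=1
i=16 t=21 v=5: → [21,24),[20,23),[19,22); WM=19; [15,18) fires=1 [16,19) fires=1
i=17 t=17 v=2: → [17,20),[16,19),[15,18); WM=19
i=18 t=13 v=8: DROP (t<19-2); WM=19
i=19 t=23 v=7: → [23,26),[22,25),[21,24); WM=21; [17,20) fires=2 [18,21) fires=2
i=20 t=22 v=8: → [22,25),[21,24),[20,23); WM=21
i=21 t=25 v=6: → [25,28),[24,27),[23,26); WM=23; [19,22) fires=5 [20,23) fires=8
i=22 t=23 v=9: → [23,26),[22,25),[21,24); WM=23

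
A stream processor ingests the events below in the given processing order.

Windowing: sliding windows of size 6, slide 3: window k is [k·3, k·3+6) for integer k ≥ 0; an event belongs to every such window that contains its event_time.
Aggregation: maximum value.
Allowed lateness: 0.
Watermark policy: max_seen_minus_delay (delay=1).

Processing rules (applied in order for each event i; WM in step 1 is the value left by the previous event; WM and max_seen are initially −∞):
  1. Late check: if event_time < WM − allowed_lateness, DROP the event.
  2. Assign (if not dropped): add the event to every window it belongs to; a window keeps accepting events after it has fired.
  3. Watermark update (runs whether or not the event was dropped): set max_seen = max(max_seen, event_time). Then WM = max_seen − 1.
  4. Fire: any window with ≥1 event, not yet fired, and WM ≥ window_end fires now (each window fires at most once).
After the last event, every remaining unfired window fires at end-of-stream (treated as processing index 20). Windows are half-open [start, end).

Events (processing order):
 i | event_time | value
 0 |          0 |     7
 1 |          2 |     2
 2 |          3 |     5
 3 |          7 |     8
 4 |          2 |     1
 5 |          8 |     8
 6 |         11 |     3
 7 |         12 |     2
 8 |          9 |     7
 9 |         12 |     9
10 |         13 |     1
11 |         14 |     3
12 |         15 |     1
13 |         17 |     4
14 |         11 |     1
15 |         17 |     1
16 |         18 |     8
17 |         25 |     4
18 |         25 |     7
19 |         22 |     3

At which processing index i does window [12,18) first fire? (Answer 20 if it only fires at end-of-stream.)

i=0 t=0 v=7: → [0,6); WM=-1
i=1 t=2 v=2: → [0,6); WM=1
i=2 t=3 v=5: → [3,9),[0,6); WM=2
i=3 t=7 v=8: → [6,12),[3,9); WM=6; [0,6) fires=7
i=4 t=2 v=1: DROP (t<6-0); WM=6
i=5 t=8 v=8: → [6,12),[3,9); WM=7
i=6 t=11 v=3: → [9,15),[6,12); WM=10; [3,9) fires=8
i=7 t=12 v=2: → [12,18),[9,15); WM=11
i=8 t=9 v=7: DROP (t<11-0); WM=11
i=9 t=12 v=9: → [12,18),[9,15); WM=11
i=10 t=13 v=1: → [12,18),[9,15); WM=12; [6,12) fires=8
i=11 t=14 v=3: → [12,18),[9,15); WM=13
i=12 t=15 v=1: → [15,21),[12,18); WM=14
i=13 t=17 v=4: → [15,21),[12,18); WM=16; [9,15) fires=9
i=14 t=11 v=1: DROP (t<16-0); WM=16
i=15 t=17 v=1: → [15,21),[12,18); WM=16
i=16 t=18 v=8: → [18,24),[15,21); WM=17
i=17 t=25 v=4: → [24,30),[21,27); WM=24; [12,18) fires=9 [15,21) fires=8 [18,24) fires=8
i=18 t=25 v=7: → [24,30),[21,27); WM=24
i=19 t=22 v=3: DROP (t<24-0); WM=24

17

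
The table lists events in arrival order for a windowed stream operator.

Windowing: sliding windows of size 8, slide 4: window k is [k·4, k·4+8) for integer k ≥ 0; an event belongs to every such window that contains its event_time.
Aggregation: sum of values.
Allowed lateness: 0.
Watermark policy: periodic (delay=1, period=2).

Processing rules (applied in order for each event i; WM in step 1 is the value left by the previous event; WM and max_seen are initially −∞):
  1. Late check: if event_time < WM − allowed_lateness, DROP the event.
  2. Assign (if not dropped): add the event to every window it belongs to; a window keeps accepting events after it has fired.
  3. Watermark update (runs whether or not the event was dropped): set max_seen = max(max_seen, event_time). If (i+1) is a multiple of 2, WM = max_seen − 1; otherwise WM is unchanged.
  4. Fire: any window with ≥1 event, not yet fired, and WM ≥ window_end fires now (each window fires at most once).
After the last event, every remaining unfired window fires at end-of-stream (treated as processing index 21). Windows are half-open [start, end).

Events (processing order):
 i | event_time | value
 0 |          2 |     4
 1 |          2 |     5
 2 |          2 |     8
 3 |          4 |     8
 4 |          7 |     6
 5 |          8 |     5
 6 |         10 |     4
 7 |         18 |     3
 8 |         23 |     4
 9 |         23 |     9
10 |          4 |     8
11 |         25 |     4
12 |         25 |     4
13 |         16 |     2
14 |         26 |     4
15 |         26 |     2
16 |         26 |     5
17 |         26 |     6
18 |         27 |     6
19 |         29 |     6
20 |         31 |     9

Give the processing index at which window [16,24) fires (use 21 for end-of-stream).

i=0 t=2 v=4: → [0,8); WM=−∞
i=1 t=2 v=5: → [0,8); WM=1
i=2 t=2 v=8: → [0,8); WM=1
i=3 t=4 v=8: → [4,12),[0,8); WM=3
i=4 t=7 v=6: → [4,12),[0,8); WM=3
i=5 t=8 v=5: → [8,16),[4,12); WM=7
i=6 t=10 v=4: → [8,16),[4,12); WM=7
i=7 t=18 v=3: → [16,24),[12,20); WM=17; [0,8) fires=31 [4,12) fires=23 [8,16) fires=9
i=8 t=23 v=4: → [20,28),[16,24); WM=17
i=9 t=23 v=9: → [20,28),[16,24); WM=22; [12,20) fires=3
i=10 t=4 v=8: DROP (t<22-0); WM=22
i=11 t=25 v=4: → [24,32),[20,28); WM=24; [16,24) fires=16
i=12 t=25 v=4: → [24,32),[20,28); WM=24
i=13 t=16 v=2: DROP (t<24-0); WM=24
i=14 t=26 v=4: → [24,32),[20,28); WM=24
i=15 t=26 v=2: → [24,32),[20,28); WM=25
i=16 t=26 v=5: → [24,32),[20,28); WM=25
i=17 t=26 v=6: → [24,32),[20,28); WM=25
i=18 t=27 v=6: → [24,32),[20,28); WM=25
i=19 t=29 v=6: → [28,36),[24,32); WM=28; [20,28) fires=44
i=20 t=31 v=9: → [28,36),[24,32); WM=28

11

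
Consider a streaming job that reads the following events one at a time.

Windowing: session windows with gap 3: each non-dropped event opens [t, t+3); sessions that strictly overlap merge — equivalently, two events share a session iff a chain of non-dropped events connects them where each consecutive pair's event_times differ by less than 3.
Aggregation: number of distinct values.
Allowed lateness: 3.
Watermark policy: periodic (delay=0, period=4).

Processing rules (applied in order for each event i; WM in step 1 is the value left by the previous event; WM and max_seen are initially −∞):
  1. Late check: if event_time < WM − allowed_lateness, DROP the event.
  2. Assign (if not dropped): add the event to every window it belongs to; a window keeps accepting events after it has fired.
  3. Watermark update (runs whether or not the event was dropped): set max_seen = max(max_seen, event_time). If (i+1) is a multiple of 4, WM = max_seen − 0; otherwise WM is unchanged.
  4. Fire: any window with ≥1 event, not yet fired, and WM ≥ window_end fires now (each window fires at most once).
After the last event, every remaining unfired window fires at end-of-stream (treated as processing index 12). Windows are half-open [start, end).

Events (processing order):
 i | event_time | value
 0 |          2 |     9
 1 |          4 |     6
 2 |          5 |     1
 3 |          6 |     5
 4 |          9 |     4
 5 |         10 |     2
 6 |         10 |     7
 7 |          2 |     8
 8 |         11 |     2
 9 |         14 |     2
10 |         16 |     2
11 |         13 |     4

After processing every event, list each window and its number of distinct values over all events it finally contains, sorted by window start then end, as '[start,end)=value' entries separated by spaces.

i=0 t=2 v=9: → [2,5); WM=−∞
i=1 t=4 v=6: → [2,7); WM=−∞
i=2 t=5 v=1: → [2,8); WM=−∞
i=3 t=6 v=5: → [2,9); WM=6
i=4 t=9 v=4: → [9,12); WM=6
i=5 t=10 v=2: → [9,13); WM=6
i=6 t=10 v=7: → [9,13); WM=6
i=7 t=2 v=8: DROP (t<6-3); WM=10
i=8 t=11 v=2: → [9,14); WM=10
i=9 t=14 v=2: → [14,17); WM=10
i=10 t=16 v=2: → [14,19); WM=10
i=11 t=13 v=4: → [9,19); WM=16

[2,9)=4 [9,19)=3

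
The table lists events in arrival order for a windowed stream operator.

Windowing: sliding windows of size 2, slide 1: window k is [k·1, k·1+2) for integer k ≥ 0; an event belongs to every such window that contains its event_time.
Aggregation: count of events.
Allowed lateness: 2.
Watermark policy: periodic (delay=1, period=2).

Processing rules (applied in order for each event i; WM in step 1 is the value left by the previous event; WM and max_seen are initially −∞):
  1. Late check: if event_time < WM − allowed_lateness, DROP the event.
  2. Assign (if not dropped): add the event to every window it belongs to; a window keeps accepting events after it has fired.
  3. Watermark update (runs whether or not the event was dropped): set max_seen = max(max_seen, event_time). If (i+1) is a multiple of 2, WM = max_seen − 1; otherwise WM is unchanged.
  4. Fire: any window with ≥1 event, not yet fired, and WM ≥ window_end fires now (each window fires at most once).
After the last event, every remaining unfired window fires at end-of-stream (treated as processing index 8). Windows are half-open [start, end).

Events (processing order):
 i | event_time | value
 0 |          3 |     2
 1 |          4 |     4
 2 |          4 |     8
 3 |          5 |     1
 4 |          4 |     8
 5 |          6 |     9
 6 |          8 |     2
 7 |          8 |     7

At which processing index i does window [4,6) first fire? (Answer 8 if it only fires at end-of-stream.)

7

i=0 t=3 v=2: → [3,5),[2,4); WM=−∞
i=1 t=4 v=4: → [4,6),[3,5); WM=3
i=2 t=4 v=8: → [4,6),[3,5); WM=3
i=3 t=5 v=1: → [5,7),[4,6); WM=4; [2,4) fires=1
i=4 t=4 v=8: → [4,6),[3,5); WM=4
i=5 t=6 v=9: → [6,8),[5,7); WM=5; [3,5) fires=4
i=6 t=8 v=2: → [8,10),[7,9); WM=5
i=7 t=8 v=7: → [8,10),[7,9); WM=7; [4,6) fires=4 [5,7) fires=2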